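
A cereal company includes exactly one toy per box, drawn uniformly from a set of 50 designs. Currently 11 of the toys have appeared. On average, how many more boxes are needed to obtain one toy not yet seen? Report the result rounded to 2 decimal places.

Each box yields a new toy with probability (50-11)/50 = 39/50, so the wait is geometric with mean 50/39.
E = 50/39 = 1.282.

1.28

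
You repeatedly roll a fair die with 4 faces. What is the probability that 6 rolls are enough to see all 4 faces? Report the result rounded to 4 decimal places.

0.3809

Let A_i be the event that face i is missing after 6 rolls. By inclusion–exclusion on the A_i,
P(all seen) = Σ_{j=0}^{4} (-1)^j C(4,j)((4-j)/4)^6
= 1.00000 - 0.71191 + 0.09375 - 0.00098 + 0.00000
= 0.38086.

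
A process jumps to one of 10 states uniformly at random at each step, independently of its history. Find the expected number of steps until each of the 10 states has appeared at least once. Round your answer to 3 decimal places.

29.290

After k distinct states have appeared, the next step gives a new one with probability (10-k)/10, so the expected wait for the (k+1)-th is 10/(10-k).
E[T] = 10/10 + 10/9 + 10/8 + ... + 10/2 + 10/1 = 10·H_{10}.
H_{10} = 2.9290, so E[T] = 29.2897.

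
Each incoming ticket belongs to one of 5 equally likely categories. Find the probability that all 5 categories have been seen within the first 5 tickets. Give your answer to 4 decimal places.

Let A_i be the event that category i is missing after 5 tickets. By inclusion–exclusion on the A_i,
P(all seen) = Σ_{j=0}^{5} (-1)^j C(5,j)((5-j)/5)^5
= 1.00000 - 1.63840 + 0.77760 - 0.10240 + 0.00160 - 0.00000
= 0.03840.

0.0384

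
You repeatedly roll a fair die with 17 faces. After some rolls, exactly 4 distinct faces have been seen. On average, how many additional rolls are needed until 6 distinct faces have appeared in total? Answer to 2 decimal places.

2.72

The wait to go from k to k+1 distinct faces is geometric with mean 17/(17-k).
Sum over k = 4,...,5: E = 17/13 + 17/12 = 2.724.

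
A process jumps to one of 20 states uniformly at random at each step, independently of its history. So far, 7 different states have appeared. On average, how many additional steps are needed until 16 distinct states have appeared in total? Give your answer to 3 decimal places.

With k distinct states already seen, the next new one takes an expected 20/(20-k) steps.
Sum over k = 7,...,15: E = 20/13 + 20/12 + 20/11 + ... + 20/6 + 20/5 = 21.9360.

21.936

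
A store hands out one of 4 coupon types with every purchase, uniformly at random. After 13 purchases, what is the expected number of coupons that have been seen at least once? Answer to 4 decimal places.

3.9050

For each coupon, P(seen in 13 purchases) = 1 - (3/4)^13 = 0.97624.
By linearity of expectation, E[distinct seen] = 4·(1 - (3/4)^13) = 3.90497.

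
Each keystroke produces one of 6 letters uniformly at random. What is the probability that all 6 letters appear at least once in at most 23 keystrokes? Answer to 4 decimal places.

By inclusion–exclusion over which letters are missing,
P(all seen) = Σ_{j=0}^{6} (-1)^j C(6,j)((6-j)/6)^23
= 1.00000 - 0.09057 + 0.00134 - 0.00000 + 0.00000 - 0.00000 + 0.00000
= 0.91076.

0.9108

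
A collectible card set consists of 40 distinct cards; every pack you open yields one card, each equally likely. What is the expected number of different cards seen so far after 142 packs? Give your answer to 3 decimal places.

For each card, P(seen in 142 packs) = 1 - (39/40)^142 = 0.9725.
By linearity of expectation, E[distinct seen] = 40·(1 - (39/40)^142) = 38.9017.

38.902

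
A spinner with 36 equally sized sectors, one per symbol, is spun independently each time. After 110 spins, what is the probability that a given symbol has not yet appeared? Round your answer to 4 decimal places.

0.0451

Each spin misses the fixed symbol with probability (36-1)/36 = 35/36, independently.
P(still missing after 110) = (35/36)^110 = 0.04510.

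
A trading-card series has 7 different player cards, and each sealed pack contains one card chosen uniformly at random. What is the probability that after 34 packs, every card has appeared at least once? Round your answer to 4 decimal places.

Let A_i be the event that card i is missing after 34 packs. By inclusion–exclusion on the A_i,
P(all seen) = Σ_{j=0}^{7} (-1)^j C(7,j)((7-j)/7)^34
= 1.00000 - 0.03706 + 0.00023 - 0.00000 + 0.00000 - 0.00000 + 0.00000 - 0.00000
= 0.96317.

0.9632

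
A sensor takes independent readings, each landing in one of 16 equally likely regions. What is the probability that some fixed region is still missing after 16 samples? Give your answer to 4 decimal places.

0.3561

Each sample misses the fixed region with probability (16-1)/16 = 15/16, independently.
P(still missing after 16) = (15/16)^16 = 0.35607.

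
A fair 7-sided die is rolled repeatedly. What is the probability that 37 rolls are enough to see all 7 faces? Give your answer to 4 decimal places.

0.9767

By inclusion–exclusion over which faces are missing,
P(all seen) = Σ_{j=0}^{7} (-1)^j C(7,j)((7-j)/7)^37
= 1.00000 - 0.02334 + 0.00008 - 0.00000 + 0.00000 - 0.00000 + 0.00000 - 0.00000
= 0.97674.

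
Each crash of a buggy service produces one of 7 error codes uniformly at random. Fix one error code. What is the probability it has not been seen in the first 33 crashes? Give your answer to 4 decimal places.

Each crash misses the fixed error code with probability (7-1)/7 = 6/7, independently.
P(still missing after 33) = (6/7)^33 = 0.00618.

0.0062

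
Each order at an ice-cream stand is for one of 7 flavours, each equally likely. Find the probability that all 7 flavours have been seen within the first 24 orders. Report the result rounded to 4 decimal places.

0.8334

By inclusion–exclusion over which flavours are missing,
P(all seen) = Σ_{j=0}^{7} (-1)^j C(7,j)((7-j)/7)^24
= 1.00000 - 0.17313 + 0.00653 - 0.00005 + 0.00000 - 0.00000 + 0.00000 - 0.00000
= 0.83335.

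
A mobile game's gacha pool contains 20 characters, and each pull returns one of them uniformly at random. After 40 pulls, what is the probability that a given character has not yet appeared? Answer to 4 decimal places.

On each pull the fixed character fails to appear with probability 19/20.
P(still missing after 40) = (19/20)^40 = 0.12851.

0.1285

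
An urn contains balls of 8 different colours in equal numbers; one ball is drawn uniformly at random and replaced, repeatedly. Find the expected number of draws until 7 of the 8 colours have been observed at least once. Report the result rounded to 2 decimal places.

13.74

Going from k to k+1 distinct takes a geometric number of draws with mean 8/(8-k).
Sum over k = 0,...,6: E = 8/8 + 8/7 + 8/6 + ... + 8/3 + 8/2 = 13.743.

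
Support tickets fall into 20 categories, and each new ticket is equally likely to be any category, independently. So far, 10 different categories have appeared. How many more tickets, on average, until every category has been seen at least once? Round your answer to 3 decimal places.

With k distinct categories already seen, the next new one takes an expected 20/(20-k) tickets.
Sum over k = 10,...,19: E = 20/10 + 20/9 + 20/8 + ... + 20/2 + 20/1 = 58.5794.

58.579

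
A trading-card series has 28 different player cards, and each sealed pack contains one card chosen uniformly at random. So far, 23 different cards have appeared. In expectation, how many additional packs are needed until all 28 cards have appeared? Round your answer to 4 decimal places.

The wait to go from k to k+1 distinct cards is geometric with mean 28/(28-k).
Sum over k = 23,...,27: E = 28/5 + 28/4 + 28/3 + 28/2 + 28/1 = 63.93333.

63.9333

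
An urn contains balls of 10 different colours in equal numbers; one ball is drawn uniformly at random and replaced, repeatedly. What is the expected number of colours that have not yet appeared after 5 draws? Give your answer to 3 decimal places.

For each colour, P(unseen after 5) = (9/10)^5 = 0.5905.
By linearity of expectation, E[unseen] = 10·(9/10)^5 = 5.9049.

5.905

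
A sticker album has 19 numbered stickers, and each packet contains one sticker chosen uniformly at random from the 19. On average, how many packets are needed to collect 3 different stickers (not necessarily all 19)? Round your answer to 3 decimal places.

3.173

Going from k to k+1 distinct takes a geometric number of packets with mean 19/(19-k).
Sum over k = 0,...,2: E = 19/19 + 19/18 + 19/17 = 3.1732.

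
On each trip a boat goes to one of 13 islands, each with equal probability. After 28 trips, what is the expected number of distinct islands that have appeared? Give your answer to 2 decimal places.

For each island, P(seen in 28 trips) = 1 - (12/13)^28 = 0.894.
By linearity of expectation, E[distinct seen] = 13·(1 - (12/13)^28) = 11.618.

11.62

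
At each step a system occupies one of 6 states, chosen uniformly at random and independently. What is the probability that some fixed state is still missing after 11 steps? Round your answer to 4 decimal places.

Each step misses the fixed state with probability (6-1)/6 = 5/6, independently.
P(still missing after 11) = (5/6)^11 = 0.13459.

0.1346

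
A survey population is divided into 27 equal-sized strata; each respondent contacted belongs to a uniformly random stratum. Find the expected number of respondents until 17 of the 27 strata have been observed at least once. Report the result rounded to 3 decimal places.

25.987

With k distinct strata already seen, the next new one arrives after an expected 27/(27-k) respondents.
Sum over k = 0,...,16: E = 27/27 + 27/26 + 27/25 + ... + 27/12 + 27/11 = 25.9872.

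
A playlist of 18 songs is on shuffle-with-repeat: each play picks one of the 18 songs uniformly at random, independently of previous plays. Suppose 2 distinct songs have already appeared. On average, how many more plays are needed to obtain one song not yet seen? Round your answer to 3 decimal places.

1.125

The number of plays until the next new song is geometric with success probability 16/18, so its mean is 18/16.
E = 18/16 = 1.1250.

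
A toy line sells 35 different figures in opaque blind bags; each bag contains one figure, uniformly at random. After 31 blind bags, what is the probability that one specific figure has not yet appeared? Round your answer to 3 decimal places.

On each blind bag the fixed figure fails to appear with probability 34/35.
P(still missing after 31) = (34/35)^31 = 0.4071.

0.407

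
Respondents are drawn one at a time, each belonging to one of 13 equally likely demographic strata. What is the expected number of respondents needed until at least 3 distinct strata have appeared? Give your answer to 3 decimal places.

With k distinct strata already seen, the next new one arrives after an expected 13/(13-k) respondents.
Sum over k = 0,...,2: E = 13/13 + 13/12 + 13/11 = 3.2652.

3.265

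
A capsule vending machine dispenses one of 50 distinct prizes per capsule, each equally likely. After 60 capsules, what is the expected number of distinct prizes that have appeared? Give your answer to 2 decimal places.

35.12

For each prize, P(seen in 60 capsules) = 1 - (49/50)^60 = 0.702.
By linearity of expectation, E[distinct seen] = 50·(1 - (49/50)^60) = 35.122.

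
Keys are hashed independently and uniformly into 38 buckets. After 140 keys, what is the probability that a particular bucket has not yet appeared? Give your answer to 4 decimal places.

Each key misses the fixed bucket with probability (38-1)/38 = 37/38, independently.
P(still missing after 140) = (37/38)^140 = 0.02391.

0.0239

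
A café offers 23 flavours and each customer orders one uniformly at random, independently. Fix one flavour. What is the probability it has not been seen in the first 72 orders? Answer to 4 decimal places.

0.0407

On each order the fixed flavour fails to appear with probability 22/23.
P(still missing after 72) = (22/23)^72 = 0.04074.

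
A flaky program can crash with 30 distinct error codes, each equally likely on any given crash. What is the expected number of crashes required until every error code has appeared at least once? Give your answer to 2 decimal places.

The wait to go from k to k+1 distinct error codes is geometric with mean 30/(30-k).
E[T] = 30/30 + 30/29 + 30/28 + ... + 30/2 + 30/1 = 30·H_{30}.
H_{30} = 3.995, so E[T] = 119.850.

119.85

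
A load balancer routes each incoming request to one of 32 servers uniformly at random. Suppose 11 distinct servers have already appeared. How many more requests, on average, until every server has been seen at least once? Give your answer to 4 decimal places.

The wait to go from k to k+1 distinct servers is geometric with mean 32/(32-k).
Sum over k = 11,...,31: E = 32/21 + 32/20 + 32/19 + ... + 32/2 + 32/1 = 116.65148.

116.6515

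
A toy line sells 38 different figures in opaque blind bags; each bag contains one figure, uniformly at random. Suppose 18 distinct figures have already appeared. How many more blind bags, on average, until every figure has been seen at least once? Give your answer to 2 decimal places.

136.71

With k distinct figures already seen, the next new one takes an expected 38/(38-k) blind bags.
Sum over k = 18,...,37: E = 38/20 + 38/19 + 38/18 + ... + 38/2 + 38/1 = 136.714.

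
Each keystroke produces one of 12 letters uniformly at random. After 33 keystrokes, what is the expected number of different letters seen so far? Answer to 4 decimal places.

For each letter, P(seen in 33 keystrokes) = 1 - (11/12)^33 = 0.94338.
By linearity of expectation, E[distinct seen] = 12·(1 - (11/12)^33) = 11.32055.

11.3205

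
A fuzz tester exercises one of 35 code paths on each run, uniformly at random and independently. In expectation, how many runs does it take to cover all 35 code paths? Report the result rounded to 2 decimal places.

Split into phases: going from k distinct to k+1 distinct takes on average 35/(35-k) runs.
E[T] = 35/35 + 35/34 + 35/33 + ... + 35/2 + 35/1 = 35·H_{35}.
H_{35} = 4.147, so E[T] = 145.137.

145.14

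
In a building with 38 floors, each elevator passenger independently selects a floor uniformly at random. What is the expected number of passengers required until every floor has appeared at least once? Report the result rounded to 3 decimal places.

Split into phases: going from k distinct to k+1 distinct takes on average 38/(38-k) passengers.
E[T] = 38/38 + 38/37 + 38/36 + ... + 38/2 + 38/1 = 38·H_{38}.
H_{38} = 4.2279, so E[T] = 160.6603.

160.660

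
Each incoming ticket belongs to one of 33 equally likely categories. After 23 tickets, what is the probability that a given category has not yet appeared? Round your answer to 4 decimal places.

On each ticket the fixed category fails to appear with probability 32/33.
P(still missing after 23) = (32/33)^23 = 0.49275.

0.4928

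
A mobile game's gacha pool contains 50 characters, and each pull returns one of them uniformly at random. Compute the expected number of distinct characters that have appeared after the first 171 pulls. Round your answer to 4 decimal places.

For each character, P(seen in 171 pulls) = 1 - (49/50)^171 = 0.96840.
By linearity of expectation, E[distinct seen] = 50·(1 - (49/50)^171) = 48.42010.

48.4201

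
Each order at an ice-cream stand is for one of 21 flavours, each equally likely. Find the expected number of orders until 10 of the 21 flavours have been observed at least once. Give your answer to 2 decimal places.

Going from k to k+1 distinct takes a geometric number of orders with mean 21/(21-k).
Sum over k = 0,...,9: E = 21/21 + 21/20 + 21/19 + ... + 21/13 + 21/12 = 13.135.

13.14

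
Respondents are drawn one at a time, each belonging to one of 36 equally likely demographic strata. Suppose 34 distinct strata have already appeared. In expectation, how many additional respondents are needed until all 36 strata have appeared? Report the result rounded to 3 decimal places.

The wait to go from k to k+1 distinct strata is geometric with mean 36/(36-k).
Sum over k = 34,...,35: E = 36/2 + 36/1 = 54.0000.

54.000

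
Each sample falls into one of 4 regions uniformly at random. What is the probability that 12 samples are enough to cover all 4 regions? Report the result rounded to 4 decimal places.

0.8748

By inclusion–exclusion over which regions are missing,
P(all seen) = Σ_{j=0}^{4} (-1)^j C(4,j)((4-j)/4)^12
= 1.00000 - 0.12671 + 0.00146 - 0.00000 + 0.00000
= 0.87476.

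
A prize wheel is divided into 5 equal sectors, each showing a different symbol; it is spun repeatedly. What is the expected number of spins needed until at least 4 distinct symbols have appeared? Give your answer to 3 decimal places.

Going from k to k+1 distinct takes a geometric number of spins with mean 5/(5-k).
Sum over k = 0,...,3: E = 5/5 + 5/4 + 5/3 + 5/2 = 6.4167.

6.417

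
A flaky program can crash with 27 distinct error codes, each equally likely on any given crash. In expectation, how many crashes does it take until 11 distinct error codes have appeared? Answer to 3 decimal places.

13.790

With k distinct error codes already seen, the next new one arrives after an expected 27/(27-k) crashes.
Sum over k = 0,...,10: E = 27/27 + 27/26 + 27/25 + ... + 27/18 + 27/17 = 13.7896.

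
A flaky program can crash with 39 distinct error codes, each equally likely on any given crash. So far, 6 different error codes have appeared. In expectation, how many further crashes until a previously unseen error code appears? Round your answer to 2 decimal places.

Each crash yields a new error code with probability (39-6)/39 = 33/39, so the wait is geometric with mean 39/33.
E = 39/33 = 1.182.

1.18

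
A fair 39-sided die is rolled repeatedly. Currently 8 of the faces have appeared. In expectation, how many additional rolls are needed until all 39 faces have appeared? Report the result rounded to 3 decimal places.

157.063

The wait to go from k to k+1 distinct faces is geometric with mean 39/(39-k).
Sum over k = 8,...,38: E = 39/31 + 39/30 + 39/29 + ... + 39/2 + 39/1 = 157.0626.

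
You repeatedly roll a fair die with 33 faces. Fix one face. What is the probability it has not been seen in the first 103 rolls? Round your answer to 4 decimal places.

0.0420

Each roll misses the fixed face with probability (33-1)/33 = 32/33, independently.
P(still missing after 103) = (32/33)^103 = 0.04203.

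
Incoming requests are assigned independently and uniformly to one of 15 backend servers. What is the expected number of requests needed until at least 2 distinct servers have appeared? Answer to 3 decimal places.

2.071

Going from k to k+1 distinct takes a geometric number of requests with mean 15/(15-k).
Sum over k = 0,...,1: E = 15/15 + 15/14 = 2.0714.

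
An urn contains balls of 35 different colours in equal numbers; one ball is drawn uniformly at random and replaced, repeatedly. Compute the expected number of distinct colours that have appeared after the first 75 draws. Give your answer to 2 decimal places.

For each colour, P(seen in 75 draws) = 1 - (34/35)^75 = 0.886.
By linearity of expectation, E[distinct seen] = 35·(1 - (34/35)^75) = 31.020.

31.02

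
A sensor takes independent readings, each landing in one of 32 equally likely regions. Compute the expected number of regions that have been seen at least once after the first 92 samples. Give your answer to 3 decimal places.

For each region, P(seen in 92 samples) = 1 - (31/32)^92 = 0.9461.
By linearity of expectation, E[distinct seen] = 32·(1 - (31/32)^92) = 30.2756.

30.276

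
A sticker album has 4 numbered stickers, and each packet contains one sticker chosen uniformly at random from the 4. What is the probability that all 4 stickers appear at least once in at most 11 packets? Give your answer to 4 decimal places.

Let A_i be the event that sticker i is missing after 11 packets. By inclusion–exclusion on the A_i,
P(all seen) = Σ_{j=0}^{4} (-1)^j C(4,j)((4-j)/4)^11
= 1.00000 - 0.16894 + 0.00293 - 0.00000 + 0.00000
= 0.83399.

0.8340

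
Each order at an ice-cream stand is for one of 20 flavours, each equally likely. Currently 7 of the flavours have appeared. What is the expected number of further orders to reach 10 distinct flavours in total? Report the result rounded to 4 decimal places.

5.0233

From k distinct to k+1 distinct takes on average 20/(20-k) orders.
Sum over k = 7,...,9: E = 20/13 + 20/12 + 20/11 = 5.02331.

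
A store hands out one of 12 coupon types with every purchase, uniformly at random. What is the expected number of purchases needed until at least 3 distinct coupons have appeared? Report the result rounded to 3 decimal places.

With k distinct coupons already seen, the next new one arrives after an expected 12/(12-k) purchases.
Sum over k = 0,...,2: E = 12/12 + 12/11 + 12/10 = 3.2909.

3.291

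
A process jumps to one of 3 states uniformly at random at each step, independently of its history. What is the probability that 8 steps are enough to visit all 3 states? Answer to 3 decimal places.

By inclusion–exclusion over which states are missing,
P(all seen) = Σ_{j=0}^{3} (-1)^j C(3,j)((3-j)/3)^8
= 1.0000 - 0.1171 + 0.0005 - 0.0000
= 0.8834.

0.883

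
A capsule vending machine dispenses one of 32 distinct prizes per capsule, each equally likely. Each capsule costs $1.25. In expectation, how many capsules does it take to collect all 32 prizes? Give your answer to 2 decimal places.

Split into phases: going from k distinct to k+1 distinct takes on average 32/(32-k) capsules.
E[T] = 32/32 + 32/31 + 32/30 + ... + 32/2 + 32/1 = 32·H_{32}.
H_{32} = 4.058, so E[T] = 129.872.

129.87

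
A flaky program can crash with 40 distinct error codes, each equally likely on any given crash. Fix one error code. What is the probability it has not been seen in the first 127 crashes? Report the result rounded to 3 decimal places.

On each crash the fixed error code fails to appear with probability 39/40.
P(still missing after 127) = (39/40)^127 = 0.0401.

0.040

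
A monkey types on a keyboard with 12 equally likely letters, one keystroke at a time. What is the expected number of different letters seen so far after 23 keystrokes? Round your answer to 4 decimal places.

10.3780

For each letter, P(seen in 23 keystrokes) = 1 - (11/12)^23 = 0.86484.
By linearity of expectation, E[distinct seen] = 12·(1 - (11/12)^23) = 10.37802.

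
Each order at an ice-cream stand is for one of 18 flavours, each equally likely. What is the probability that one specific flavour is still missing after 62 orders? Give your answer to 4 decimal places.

On each order the fixed flavour fails to appear with probability 17/18.
P(still missing after 62) = (17/18)^62 = 0.02890.

0.0289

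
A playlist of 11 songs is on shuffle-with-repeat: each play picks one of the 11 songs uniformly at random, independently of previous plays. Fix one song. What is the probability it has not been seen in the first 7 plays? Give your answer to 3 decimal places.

Each play misses the fixed song with probability (11-1)/11 = 10/11, independently.
P(still missing after 7) = (10/11)^7 = 0.5132.

0.513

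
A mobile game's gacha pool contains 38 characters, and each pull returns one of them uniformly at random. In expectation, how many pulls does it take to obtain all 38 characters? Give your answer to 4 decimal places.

Split into phases: going from k distinct to k+1 distinct takes on average 38/(38-k) pulls.
E[T] = 38/38 + 38/37 + 38/36 + ... + 38/2 + 38/1 = 38·H_{38}.
H_{38} = 4.22790, so E[T] = 160.66028.

160.6603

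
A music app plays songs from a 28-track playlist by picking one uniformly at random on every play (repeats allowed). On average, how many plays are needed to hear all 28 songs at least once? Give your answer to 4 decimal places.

109.9608

Split into phases: going from k distinct to k+1 distinct takes on average 28/(28-k) plays.
E[T] = 28/28 + 28/27 + 28/26 + ... + 28/2 + 28/1 = 28·H_{28}.
H_{28} = 3.92717, so E[T] = 109.96079.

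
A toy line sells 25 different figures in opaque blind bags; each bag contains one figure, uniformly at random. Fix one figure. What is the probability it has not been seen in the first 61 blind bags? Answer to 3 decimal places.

0.083

On each blind bag the fixed figure fails to appear with probability 24/25.
P(still missing after 61) = (24/25)^61 = 0.0829.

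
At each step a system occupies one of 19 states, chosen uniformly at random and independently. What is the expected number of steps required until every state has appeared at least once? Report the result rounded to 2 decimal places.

67.41

After k distinct states have appeared, the next step gives a new one with probability (19-k)/19, so the expected wait for the (k+1)-th is 19/(19-k).
E[T] = 19/19 + 19/18 + 19/17 + ... + 19/2 + 19/1 = 19·H_{19}.
H_{19} = 3.548, so E[T] = 67.407.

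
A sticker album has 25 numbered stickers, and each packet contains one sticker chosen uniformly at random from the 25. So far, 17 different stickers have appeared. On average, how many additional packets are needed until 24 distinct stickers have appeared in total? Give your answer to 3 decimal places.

The wait to go from k to k+1 distinct stickers is geometric with mean 25/(25-k).
Sum over k = 17,...,23: E = 25/8 + 25/7 + 25/6 + ... + 25/3 + 25/2 = 42.9464.

42.946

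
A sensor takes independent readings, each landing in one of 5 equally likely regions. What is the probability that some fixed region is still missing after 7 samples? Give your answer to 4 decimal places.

0.2097

Each sample misses the fixed region with probability (5-1)/5 = 4/5, independently.
P(still missing after 7) = (4/5)^7 = 0.20972.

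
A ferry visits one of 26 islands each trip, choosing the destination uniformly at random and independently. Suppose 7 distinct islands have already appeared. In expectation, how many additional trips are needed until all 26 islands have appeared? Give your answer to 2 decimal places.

92.24

From k distinct to k+1 distinct takes on average 26/(26-k) trips.
Sum over k = 7,...,25: E = 26/19 + 26/18 + 26/17 + ... + 26/2 + 26/1 = 92.241.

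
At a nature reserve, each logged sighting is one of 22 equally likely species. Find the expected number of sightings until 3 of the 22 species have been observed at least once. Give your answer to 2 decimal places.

3.15

Going from k to k+1 distinct takes a geometric number of sightings with mean 22/(22-k).
Sum over k = 0,...,2: E = 22/22 + 22/21 + 22/20 = 3.148.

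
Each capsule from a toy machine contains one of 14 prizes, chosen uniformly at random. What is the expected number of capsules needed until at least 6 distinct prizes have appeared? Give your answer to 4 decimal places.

With k distinct prizes already seen, the next new one arrives after an expected 14/(14-k) capsules.
Sum over k = 0,...,5: E = 14/14 + 14/13 + 14/12 + 14/11 + 14/10 + 14/9 = 7.47187.

7.4719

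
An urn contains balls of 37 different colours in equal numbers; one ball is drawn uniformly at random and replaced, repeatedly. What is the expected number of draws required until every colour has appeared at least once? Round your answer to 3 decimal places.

155.459

Split into phases: going from k distinct to k+1 distinct takes on average 37/(37-k) draws.
E[T] = 37/37 + 37/36 + 37/35 + ... + 37/2 + 37/1 = 37·H_{37}.
H_{37} = 4.2016, so E[T] = 155.4587.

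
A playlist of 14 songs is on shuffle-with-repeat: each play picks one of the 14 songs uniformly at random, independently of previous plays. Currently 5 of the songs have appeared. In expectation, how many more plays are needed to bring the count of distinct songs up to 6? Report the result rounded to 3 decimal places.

1.556

The wait to go from k to k+1 distinct songs is geometric with mean 14/(14-k).
Only the k = 5 term is needed: E = 14/9 = 1.5556.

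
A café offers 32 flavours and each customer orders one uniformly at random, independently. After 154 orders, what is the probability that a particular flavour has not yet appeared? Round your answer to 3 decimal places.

Each order misses the fixed flavour with probability (32-1)/32 = 31/32, independently.
P(still missing after 154) = (31/32)^154 = 0.0075.

0.008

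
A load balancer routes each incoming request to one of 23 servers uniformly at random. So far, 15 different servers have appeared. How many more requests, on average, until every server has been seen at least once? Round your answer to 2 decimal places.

With k distinct servers already seen, the next new one takes an expected 23/(23-k) requests.
Sum over k = 15,...,22: E = 23/8 + 23/7 + 23/6 + ... + 23/2 + 23/1 = 62.511.

62.51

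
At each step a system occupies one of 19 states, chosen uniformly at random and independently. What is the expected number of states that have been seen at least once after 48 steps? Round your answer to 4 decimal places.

17.5820

For each state, P(seen in 48 steps) = 1 - (18/19)^48 = 0.92537.
By linearity of expectation, E[distinct seen] = 19·(1 - (18/19)^48) = 17.58205.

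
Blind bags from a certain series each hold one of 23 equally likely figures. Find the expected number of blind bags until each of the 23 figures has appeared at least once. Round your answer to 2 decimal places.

After k distinct figures have appeared, the next blind bag gives a new one with probability (23-k)/23, so the expected wait for the (k+1)-th is 23/(23-k).
E[T] = 23/23 + 23/22 + 23/21 + ... + 23/2 + 23/1 = 23·H_{23}.
H_{23} = 3.734, so E[T] = 85.889.

85.89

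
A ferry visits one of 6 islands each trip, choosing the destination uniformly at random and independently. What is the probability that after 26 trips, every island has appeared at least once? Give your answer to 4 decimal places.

0.9480

Let A_i be the event that island i is missing after 26 trips. By inclusion–exclusion on the A_i,
P(all seen) = Σ_{j=0}^{6} (-1)^j C(6,j)((6-j)/6)^26
= 1.00000 - 0.05241 + 0.00040 - 0.00000 + 0.00000 - 0.00000 + 0.00000
= 0.94798.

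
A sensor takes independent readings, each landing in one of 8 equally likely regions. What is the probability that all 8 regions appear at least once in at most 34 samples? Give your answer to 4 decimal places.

0.9162

Let A_i be the event that region i is missing after 34 samples. By inclusion–exclusion on the A_i,
P(all seen) = Σ_{j=0}^{8} (-1)^j C(8,j)((8-j)/8)^34
= 1.00000 - 0.08538 + 0.00158 - 0.00001 + 0.00000 - 0.00000 + 0.00000 - 0.00000 + 0.00000
= 0.91619.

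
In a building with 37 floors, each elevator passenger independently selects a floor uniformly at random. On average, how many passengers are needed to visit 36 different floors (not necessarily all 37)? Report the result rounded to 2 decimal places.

118.46

Going from k to k+1 distinct takes a geometric number of passengers with mean 37/(37-k).
Sum over k = 0,...,35: E = 37/37 + 37/36 + 37/35 + ... + 37/3 + 37/2 = 118.459.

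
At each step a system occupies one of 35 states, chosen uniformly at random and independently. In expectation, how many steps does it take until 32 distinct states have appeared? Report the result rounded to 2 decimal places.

80.97

Going from k to k+1 distinct takes a geometric number of steps with mean 35/(35-k).
Sum over k = 0,...,31: E = 35/35 + 35/34 + 35/33 + ... + 35/5 + 35/4 = 80.971.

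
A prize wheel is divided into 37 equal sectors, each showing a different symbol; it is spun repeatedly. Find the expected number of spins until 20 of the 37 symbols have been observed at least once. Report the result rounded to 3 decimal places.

Going from k to k+1 distinct takes a geometric number of spins with mean 37/(37-k).
Sum over k = 0,...,19: E = 37/37 + 37/36 + 37/35 + ... + 37/19 + 37/18 = 28.1952.

28.195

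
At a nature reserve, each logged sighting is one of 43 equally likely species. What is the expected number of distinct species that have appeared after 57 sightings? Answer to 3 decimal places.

31.755

For each species, P(seen in 57 sightings) = 1 - (42/43)^57 = 0.7385.
By linearity of expectation, E[distinct seen] = 43·(1 - (42/43)^57) = 31.7546.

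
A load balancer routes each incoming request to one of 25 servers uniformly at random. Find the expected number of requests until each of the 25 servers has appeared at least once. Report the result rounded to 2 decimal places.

95.40

The wait to go from k to k+1 distinct servers is geometric with mean 25/(25-k).
E[T] = 25/25 + 25/24 + 25/23 + ... + 25/2 + 25/1 = 25·H_{25}.
H_{25} = 3.816, so E[T] = 95.399.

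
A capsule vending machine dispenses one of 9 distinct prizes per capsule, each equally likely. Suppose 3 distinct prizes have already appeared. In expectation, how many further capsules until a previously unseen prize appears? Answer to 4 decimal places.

1.5000

The number of capsules until the next new prize is geometric with success probability 6/9, so its mean is 9/6.
E = 9/6 = 1.50000.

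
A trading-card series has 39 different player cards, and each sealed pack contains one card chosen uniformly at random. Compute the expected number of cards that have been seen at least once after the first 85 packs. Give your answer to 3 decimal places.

For each card, P(seen in 85 packs) = 1 - (38/39)^85 = 0.8901.
By linearity of expectation, E[distinct seen] = 39·(1 - (38/39)^85) = 34.7128.

34.713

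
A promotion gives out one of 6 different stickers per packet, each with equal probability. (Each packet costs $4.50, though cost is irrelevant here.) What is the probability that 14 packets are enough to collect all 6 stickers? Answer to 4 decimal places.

0.5828

Let A_i be the event that sticker i is missing after 14 packets. By inclusion–exclusion on the A_i,
P(all seen) = Σ_{j=0}^{6} (-1)^j C(6,j)((6-j)/6)^14
= 1.00000 - 0.46732 + 0.05138 - 0.00122 + 0.00000 - 0.00000 + 0.00000
= 0.58285.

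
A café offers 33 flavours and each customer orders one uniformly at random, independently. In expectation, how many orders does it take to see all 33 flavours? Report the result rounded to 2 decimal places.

134.93

The wait to go from k to k+1 distinct flavours is geometric with mean 33/(33-k).
E[T] = 33/33 + 33/32 + 33/31 + ... + 33/2 + 33/1 = 33·H_{33}.
H_{33} = 4.089, so E[T] = 134.930.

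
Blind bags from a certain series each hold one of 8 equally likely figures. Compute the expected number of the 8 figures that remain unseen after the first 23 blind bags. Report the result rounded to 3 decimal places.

For each figure, P(unseen after 23) = (7/8)^23 = 0.0464.
By linearity of expectation, E[unseen] = 8·(7/8)^23 = 0.3709.

0.371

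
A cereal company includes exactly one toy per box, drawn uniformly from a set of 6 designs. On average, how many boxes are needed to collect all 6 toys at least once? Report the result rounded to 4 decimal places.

After k distinct toys have appeared, the next box gives a new one with probability (6-k)/6, so the expected wait for the (k+1)-th is 6/(6-k).
E[T] = 6/6 + 6/5 + 6/4 + 6/3 + 6/2 + 6/1 = 6·H_{6}.
H_{6} = 2.45000, so E[T] = 14.70000.

14.7000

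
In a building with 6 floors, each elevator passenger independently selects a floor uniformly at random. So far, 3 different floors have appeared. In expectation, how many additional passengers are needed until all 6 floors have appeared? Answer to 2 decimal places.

11.00

From k distinct to k+1 distinct takes on average 6/(6-k) passengers.
Sum over k = 3,...,5: E = 6/3 + 6/2 + 6/1 = 11.000.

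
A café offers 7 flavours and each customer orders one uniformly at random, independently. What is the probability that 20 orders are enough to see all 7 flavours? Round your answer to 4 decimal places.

By inclusion–exclusion over which flavours are missing,
P(all seen) = Σ_{j=0}^{7} (-1)^j C(7,j)((7-j)/7)^20
= 1.00000 - 0.32075 + 0.02510 - 0.00048 + 0.00000 - 0.00000 + 0.00000 - 0.00000
= 0.70387.

0.7039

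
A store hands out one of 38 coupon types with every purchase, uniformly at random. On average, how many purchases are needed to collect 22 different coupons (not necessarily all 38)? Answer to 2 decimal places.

32.19

Going from k to k+1 distinct takes a geometric number of purchases with mean 38/(38-k).
Sum over k = 0,...,21: E = 38/38 + 38/37 + 38/36 + ... + 38/18 + 38/17 = 32.193.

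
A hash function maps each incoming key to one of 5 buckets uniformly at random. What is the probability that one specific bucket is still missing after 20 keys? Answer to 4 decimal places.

0.0115

Each key misses the fixed bucket with probability (5-1)/5 = 4/5, independently.
P(still missing after 20) = (4/5)^20 = 0.01153.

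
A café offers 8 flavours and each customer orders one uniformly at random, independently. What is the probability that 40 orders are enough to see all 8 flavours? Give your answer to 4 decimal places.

Let A_i be the event that flavour i is missing after 40 orders. By inclusion–exclusion on the A_i,
P(all seen) = Σ_{j=0}^{8} (-1)^j C(8,j)((8-j)/8)^40
= 1.00000 - 0.03832 + 0.00028 - 0.00000 + 0.00000 - 0.00000 + 0.00000 - 0.00000 + 0.00000
= 0.96196.

0.9620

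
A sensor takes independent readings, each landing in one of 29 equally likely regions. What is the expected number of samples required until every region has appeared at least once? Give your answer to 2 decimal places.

114.89

The wait to go from k to k+1 distinct regions is geometric with mean 29/(29-k).
E[T] = 29/29 + 29/28 + 29/27 + ... + 29/2 + 29/1 = 29·H_{29}.
H_{29} = 3.962, so E[T] = 114.888.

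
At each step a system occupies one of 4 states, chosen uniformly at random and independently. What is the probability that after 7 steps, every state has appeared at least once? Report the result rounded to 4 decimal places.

Let A_i be the event that state i is missing after 7 steps. By inclusion–exclusion on the A_i,
P(all seen) = Σ_{j=0}^{4} (-1)^j C(4,j)((4-j)/4)^7
= 1.00000 - 0.53394 + 0.04688 - 0.00024 + 0.00000
= 0.51270.

0.5127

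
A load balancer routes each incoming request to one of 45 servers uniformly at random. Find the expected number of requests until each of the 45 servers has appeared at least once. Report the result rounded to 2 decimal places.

197.77

Split into phases: going from k distinct to k+1 distinct takes on average 45/(45-k) requests.
E[T] = 45/45 + 45/44 + 45/43 + ... + 45/2 + 45/1 = 45·H_{45}.
H_{45} = 4.395, so E[T] = 197.773.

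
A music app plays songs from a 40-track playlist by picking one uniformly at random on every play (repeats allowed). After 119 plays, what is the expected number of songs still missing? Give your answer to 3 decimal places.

For each song, P(unseen after 119) = (39/40)^119 = 0.0492.
By linearity of expectation, E[unseen] = 40·(39/40)^119 = 1.9661.

1.966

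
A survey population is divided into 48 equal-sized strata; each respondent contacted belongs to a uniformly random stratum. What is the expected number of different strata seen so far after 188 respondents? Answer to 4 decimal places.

47.0832

For each stratum, P(seen in 188 respondents) = 1 - (47/48)^188 = 0.98090.
By linearity of expectation, E[distinct seen] = 48·(1 - (47/48)^188) = 47.08318.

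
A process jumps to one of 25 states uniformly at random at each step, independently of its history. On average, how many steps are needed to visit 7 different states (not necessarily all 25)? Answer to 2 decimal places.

8.02

With k distinct states already seen, the next new one arrives after an expected 25/(25-k) steps.
Sum over k = 0,...,6: E = 25/25 + 25/24 + 25/23 + ... + 25/20 + 25/19 = 8.021.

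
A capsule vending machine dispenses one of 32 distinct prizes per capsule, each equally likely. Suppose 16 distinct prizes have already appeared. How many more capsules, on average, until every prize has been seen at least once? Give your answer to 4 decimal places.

108.1833

From k distinct to k+1 distinct takes on average 32/(32-k) capsules.
Sum over k = 16,...,31: E = 32/16 + 32/15 + 32/14 + ... + 32/2 + 32/1 = 108.18333.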